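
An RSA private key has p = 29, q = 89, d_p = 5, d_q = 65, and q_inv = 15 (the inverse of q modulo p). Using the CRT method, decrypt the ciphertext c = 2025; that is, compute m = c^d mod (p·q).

m₁ = c^(d_p) mod p: c ≡ 24 (mod 29), and 24^5 mod 29 = 7.
m₂ = c^(d_q) mod q: c ≡ 67 (mod 89), and 67^65 mod 89 = 4.
h = q_inv·(m₁ − m₂) mod p = 15·(7 − 4) mod 29 = 16.
m = m₂ + h·q = 4 + 16·89 = 1428.

1428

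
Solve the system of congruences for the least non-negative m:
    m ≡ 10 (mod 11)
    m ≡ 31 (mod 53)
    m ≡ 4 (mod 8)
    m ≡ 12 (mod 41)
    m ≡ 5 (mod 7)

725548

Combine the congruences pairwise.
From m ≡ 10 (mod 11) write m = 10 + 11t. Substituting into m ≡ 31 (mod 53) gives 11t ≡ 21 (mod 53), and since 11⁻¹ ≡ 29 (mod 53), t ≡ 26. Hence m ≡ 10 + 11·26 = 296 (mod 583).
From m ≡ 296 (mod 583) write m = 296 + 583t. Substituting into m ≡ 4 (mod 8) gives 583t ≡ 4 (mod 8), and since 7⁻¹ ≡ 7 (mod 8), t ≡ 4. Hence m ≡ 296 + 583·4 = 2628 (mod 4664).
From m ≡ 2628 (mod 4664) write m = 2628 + 4664t. Substituting into m ≡ 12 (mod 41) gives 4664t ≡ 8 (mod 41), and since 31⁻¹ ≡ 4 (mod 41), t ≡ 32. Hence m ≡ 2628 + 4664·32 = 151876 (mod 191224).
From m ≡ 151876 (mod 191224) write m = 151876 + 191224t. Substituting into m ≡ 5 (mod 7) gives 191224t ≡ 1 (mod 7), and since 5⁻¹ ≡ 3 (mod 7), t ≡ 3. Hence m ≡ 151876 + 191224·3 = 725548 (mod 1338568).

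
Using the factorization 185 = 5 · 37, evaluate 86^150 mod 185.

Mod 5: 86 ≡ 1; by Fermat, exponent reduces to 150 mod 4 = 2; 1^2 ≡ 1 (mod 5).
Mod 37: 86 ≡ 12; by Fermat, exponent reduces to 150 mod 36 = 6; 12^6 ≡ 10 (mod 37).
Combine by CRT: x ≡ 1 (mod 5), x ≡ 10 (mod 37) ⇒ x ≡ 121 (mod 185).

121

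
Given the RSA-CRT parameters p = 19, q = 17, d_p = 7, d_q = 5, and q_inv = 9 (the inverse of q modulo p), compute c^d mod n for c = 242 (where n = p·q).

174

m₁ = c^(d_p) mod p: c ≡ 14 (mod 19), and 14^7 mod 19 = 3.
m₂ = c^(d_q) mod q: c ≡ 4 (mod 17), and 4^5 mod 17 = 4.
h = q_inv·(m₁ − m₂) mod p = 9·(3 − 4) mod 19 = 10.
m = m₂ + h·q = 4 + 10·17 = 174.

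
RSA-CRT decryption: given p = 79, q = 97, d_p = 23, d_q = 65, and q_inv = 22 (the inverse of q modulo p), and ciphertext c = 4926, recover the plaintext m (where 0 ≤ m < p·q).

2660

m₁ = c^(d_p) mod p: c ≡ 28 (mod 79), and 28^23 mod 79 = 53.
m₂ = c^(d_q) mod q: c ≡ 76 (mod 97), and 76^65 mod 97 = 41.
h = q_inv·(m₁ − m₂) mod p = 22·(53 − 41) mod 79 = 27.
m = m₂ + h·q = 41 + 27·97 = 2660.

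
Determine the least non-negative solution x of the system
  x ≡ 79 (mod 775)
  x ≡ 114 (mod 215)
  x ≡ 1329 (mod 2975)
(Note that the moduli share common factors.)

gcd(775, 215) = 5 and 5 | (114 − 79), so the pair is consistent; merging gives x ≡ 27204 (mod 33325), where 33325 = lcm(775, 215).
gcd(33325, 2975) = 25 and 25 | (1329 − 27204), so the pair is consistent; merging gives x ≡ 2060029 (mod 3965675), where 3965675 = lcm(33325, 2975).
The solution is unique modulo lcm(775, 215, 2975) = 3965675.

2060029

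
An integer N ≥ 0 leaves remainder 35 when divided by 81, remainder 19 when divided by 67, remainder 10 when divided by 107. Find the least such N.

289124

The moduli are pairwise coprime; M = 81·67·107 = 580689.
M/81 = 7169; 7169 ≡ 41 (mod 81); 41·2 ≡ 1, so inverse 2.
M/67 = 8667; 8667 ≡ 24 (mod 67); 24·14 ≡ 1, so inverse 14.
M/107 = 5427; 5427 ≡ 77 (mod 107); 77·82 ≡ 1, so inverse 82.
N ≡ 35·7169·2 + 19·8667·14 + 10·5427·82 = 7257392.
7257392 mod 580689 = 289124.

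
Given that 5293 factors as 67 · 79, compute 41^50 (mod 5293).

Mod 67: 41 ≡ 41; 41^50 ≡ 19 (mod 67).
Mod 79: 41 ≡ 41; 41^50 ≡ 18 (mod 79).
Combine by CRT: x ≡ 19 (mod 67), x ≡ 18 (mod 79) ⇒ x ≡ 2230 (mod 5293).

2230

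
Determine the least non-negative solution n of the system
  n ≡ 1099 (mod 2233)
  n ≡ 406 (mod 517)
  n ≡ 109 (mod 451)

2573515

Combine the congruences pairwise.
gcd(2233, 517) = 11 and 11 | (406 − 1099), so the pair is consistent; merging gives n ≡ 54691 (mod 104951), where 104951 = lcm(2233, 517).
gcd(104951, 451) = 11 and 11 | (109 − 54691), so the pair is consistent; merging gives n ≡ 2573515 (mod 4302991), where 4302991 = lcm(104951, 451).
The solution is unique modulo lcm(2233, 517, 451) = 4302991.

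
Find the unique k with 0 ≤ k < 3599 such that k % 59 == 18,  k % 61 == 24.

3440

From k ≡ 18 (mod 59) write k = 18 + 59t. Substituting into k ≡ 24 (mod 61) gives 59t ≡ 6 (mod 61), and since 59⁻¹ ≡ 30 (mod 61), t ≡ 58. Hence k ≡ 18 + 59·58 = 3440 (mod 3599).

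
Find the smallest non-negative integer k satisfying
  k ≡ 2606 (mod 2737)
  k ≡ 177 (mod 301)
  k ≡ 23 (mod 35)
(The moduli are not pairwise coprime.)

gcd(2737, 301) = 7 and 7 | (177 − 2606), so the pair is consistent; merging gives k ≡ 29976 (mod 117691), where 117691 = lcm(2737, 301).
gcd(117691, 35) = 7 and 7 | (23 − 29976), so the pair is consistent; merging gives k ≡ 265358 (mod 588455), where 588455 = lcm(117691, 35).
The solution is unique modulo lcm(2737, 301, 35) = 588455.

265358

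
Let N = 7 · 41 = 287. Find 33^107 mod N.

80

Mod 7: 33 ≡ 5; by Fermat, exponent reduces to 107 mod 6 = 5; 5^5 ≡ 3 (mod 7).
Mod 41: 33 ≡ 33; by Fermat, exponent reduces to 107 mod 40 = 27; 33^27 ≡ 39 (mod 41).
Combine by CRT: x ≡ 3 (mod 7), x ≡ 39 (mod 41) ⇒ x ≡ 80 (mod 287).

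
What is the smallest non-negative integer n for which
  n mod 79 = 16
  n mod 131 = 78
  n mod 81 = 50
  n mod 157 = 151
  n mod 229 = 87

Combine the congruences pairwise.
From n ≡ 16 (mod 79) write n = 16 + 79t. Substituting into n ≡ 78 (mod 131) gives 79t ≡ 62 (mod 131), and since 79⁻¹ ≡ 68 (mod 131), t ≡ 24. Hence n ≡ 16 + 79·24 = 1912 (mod 10349).
From n ≡ 1912 (mod 10349) write n = 1912 + 10349t. Substituting into n ≡ 50 (mod 81) gives 10349t ≡ 1 (mod 81), and since 62⁻¹ ≡ 17 (mod 81), t ≡ 17. Hence n ≡ 1912 + 10349·17 = 177845 (mod 838269).
From n ≡ 177845 (mod 838269) write n = 177845 + 838269t. Substituting into n ≡ 151 (mod 157) gives 838269t ≡ 30 (mod 157), and since 46⁻¹ ≡ 99 (mod 157), t ≡ 144. Hence n ≡ 177845 + 838269·144 = 120888581 (mod 131608233).
From n ≡ 120888581 (mod 131608233) write n = 120888581 + 131608233t. Substituting into n ≡ 87 (mod 229) gives 131608233t ≡ 148 (mod 229), and since 101⁻¹ ≡ 195 (mod 229), t ≡ 6. Hence n ≡ 120888581 + 131608233·6 = 910537979 (mod 30138285357).

910537979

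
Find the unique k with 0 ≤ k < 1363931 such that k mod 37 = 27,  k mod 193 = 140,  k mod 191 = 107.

494606

The moduli are pairwise coprime; N = 37·193·191 = 1363931.
N/37 = 36863; 36863 ≡ 11 (mod 37); 11·27 ≡ 1, so inverse 27.
N/193 = 7067; 7067 ≡ 119 (mod 193); 119·133 ≡ 1, so inverse 133.
N/191 = 7141; 7141 ≡ 74 (mod 191); 74·111 ≡ 1, so inverse 111.
k ≡ 27·36863·27 + 140·7067·133 + 107·7141·111 = 243274324.
243274324 mod 1363931 = 494606.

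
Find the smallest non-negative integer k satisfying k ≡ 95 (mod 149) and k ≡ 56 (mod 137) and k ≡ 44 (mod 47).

The moduli are pairwise coprime; N = 149·137·47 = 959411.
N/149 = 6439; 6439 ≡ 32 (mod 149); 32·14 ≡ 1, so inverse 14.
N/137 = 7003; 7003 ≡ 16 (mod 137); 16·60 ≡ 1, so inverse 60.
N/47 = 20413; 20413 ≡ 15 (mod 47); 15·22 ≡ 1, so inverse 22.
k ≡ 95·6439·14 + 56·7003·60 + 44·20413·22 = 51853734.
51853734 mod 959411 = 45540.

45540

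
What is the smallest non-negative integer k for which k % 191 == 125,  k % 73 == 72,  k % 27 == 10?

The moduli are pairwise coprime; N = 191·73·27 = 376461.
N/191 = 1971; 1971 ≡ 61 (mod 191); 61·119 ≡ 1, so inverse 119.
N/73 = 5157; 5157 ≡ 47 (mod 73); 47·14 ≡ 1, so inverse 14.
N/27 = 13943; 13943 ≡ 11 (mod 27); 11·5 ≡ 1, so inverse 5.
k ≡ 125·1971·119 + 72·5157·14 + 10·13943·5 = 35214031.
35214031 mod 376461 = 203158.

203158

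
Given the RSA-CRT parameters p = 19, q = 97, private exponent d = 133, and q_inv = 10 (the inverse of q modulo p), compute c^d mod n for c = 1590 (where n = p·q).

1074

d_p = d mod (p−1) = 133 mod 18 = 7; d_q = d mod (q−1) = 37.
m₁ = c^(d_p) mod p: c ≡ 13 (mod 19), and 13^7 mod 19 = 10.
m₂ = c^(d_q) mod q: c ≡ 38 (mod 97), and 38^37 mod 97 = 7.
h = q_inv·(m₁ − m₂) mod p = 10·(10 − 7) mod 19 = 11.
m = m₂ + h·q = 7 + 11·97 = 1074.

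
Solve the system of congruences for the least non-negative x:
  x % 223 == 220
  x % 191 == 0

4011

From x ≡ 220 (mod 223) write x = 220 + 223t. Substituting into x ≡ 0 (mod 191) gives 223t ≡ 162 (mod 191), and since 32⁻¹ ≡ 6 (mod 191), t ≡ 17. Hence x ≡ 220 + 223·17 = 4011 (mod 42593).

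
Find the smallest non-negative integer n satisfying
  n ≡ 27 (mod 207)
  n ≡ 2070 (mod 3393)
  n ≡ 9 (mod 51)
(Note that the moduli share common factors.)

Combine the congruences pairwise.
gcd(207, 3393) = 9 and 9 | (2070 − 27), so the pair is consistent; merging gives n ≡ 29214 (mod 78039), where 78039 = lcm(207, 3393).
gcd(78039, 51) = 3 and 3 | (9 − 29214), so the pair is consistent; merging gives n ≡ 185292 (mod 1326663), where 1326663 = lcm(78039, 51).
The solution is unique modulo lcm(207, 3393, 51) = 1326663.

185292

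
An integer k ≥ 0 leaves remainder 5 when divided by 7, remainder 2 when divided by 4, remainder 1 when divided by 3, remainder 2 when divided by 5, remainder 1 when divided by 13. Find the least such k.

From k ≡ 5 (mod 7) write k = 5 + 7t. Substituting into k ≡ 2 (mod 4) gives 7t ≡ 1 (mod 4), and since 3⁻¹ ≡ 3 (mod 4), t ≡ 3. Hence k ≡ 5 + 7·3 = 26 (mod 28).
From k ≡ 26 (mod 28) write k = 26 + 28t. Substituting into k ≡ 1 (mod 3) gives 28t ≡ 2 (mod 3), and since 1⁻¹ ≡ 1 (mod 3), t ≡ 2. Hence k ≡ 26 + 28·2 = 82 (mod 84).
From k ≡ 82 (mod 84) write k = 82 + 84t. Substituting into k ≡ 2 (mod 5) gives 84t ≡ 0 (mod 5), and since 4⁻¹ ≡ 4 (mod 5), t ≡ 0. Hence k ≡ 82 + 84·0 = 82 (mod 420).
From k ≡ 82 (mod 420) write k = 82 + 420t. Substituting into k ≡ 1 (mod 13) gives 420t ≡ 10 (mod 13), and since 4⁻¹ ≡ 10 (mod 13), t ≡ 9. Hence k ≡ 82 + 420·9 = 3862 (mod 5460).

3862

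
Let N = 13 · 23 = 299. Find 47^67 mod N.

70

Mod 13: 47 ≡ 8; by Fermat, exponent reduces to 67 mod 12 = 7; 8^7 ≡ 5 (mod 13).
Mod 23: 47 ≡ 1; by Fermat, exponent reduces to 67 mod 22 = 1; 1^1 ≡ 1 (mod 23).
Combine by CRT: x ≡ 5 (mod 13), x ≡ 1 (mod 23) ⇒ x ≡ 70 (mod 299).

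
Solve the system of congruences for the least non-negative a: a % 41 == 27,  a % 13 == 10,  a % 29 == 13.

The moduli are pairwise coprime; N = 41·13·29 = 15457.
N/41 = 377; 377 ≡ 8 (mod 41); 8·36 ≡ 1, so inverse 36.
N/13 = 1189; 1189 ≡ 6 (mod 13); 6·11 ≡ 1, so inverse 11.
N/29 = 533; 533 ≡ 11 (mod 29); 11·8 ≡ 1, so inverse 8.
a ≡ 27·377·36 + 10·1189·11 + 13·533·8 = 552666.
552666 mod 15457 = 11671.

11671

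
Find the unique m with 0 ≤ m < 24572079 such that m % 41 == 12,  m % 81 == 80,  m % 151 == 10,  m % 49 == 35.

The moduli are pairwise coprime; N = 41·81·151·49 = 24572079.
N/41 = 599319; 599319 ≡ 22 (mod 41); 22·28 ≡ 1, so inverse 28.
N/81 = 303359; 303359 ≡ 14 (mod 81); 14·29 ≡ 1, so inverse 29.
N/151 = 162729; 162729 ≡ 102 (mod 151); 102·114 ≡ 1, so inverse 114.
N/49 = 501471; 501471 ≡ 5 (mod 49); 5·10 ≡ 1, so inverse 10.
m ≡ 12·599319·28 + 80·303359·29 + 10·162729·114 + 35·501471·10 = 1266189974.
1266189974 mod 24572079 = 13013945.

13013945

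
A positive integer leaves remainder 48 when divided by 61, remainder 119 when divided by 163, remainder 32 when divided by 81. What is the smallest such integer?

144374

From n ≡ 48 (mod 61) write n = 48 + 61t. Substituting into n ≡ 119 (mod 163) gives 61t ≡ 71 (mod 163), and since 61⁻¹ ≡ 155 (mod 163), t ≡ 84. Hence n ≡ 48 + 61·84 = 5172 (mod 9943).
From n ≡ 5172 (mod 9943) write n = 5172 + 9943t. Substituting into n ≡ 32 (mod 81) gives 9943t ≡ 44 (mod 81), and since 61⁻¹ ≡ 4 (mod 81), t ≡ 14. Hence n ≡ 5172 + 9943·14 = 144374 (mod 805383).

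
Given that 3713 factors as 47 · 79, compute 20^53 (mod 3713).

Mod 47: 20 ≡ 20; by Fermat, exponent reduces to 53 mod 46 = 7; 20^7 ≡ 26 (mod 47).
Mod 79: 20 ≡ 20; 20^53 ≡ 73 (mod 79).
Combine by CRT: x ≡ 26 (mod 47), x ≡ 73 (mod 79) ⇒ x ≡ 73 (mod 3713).

73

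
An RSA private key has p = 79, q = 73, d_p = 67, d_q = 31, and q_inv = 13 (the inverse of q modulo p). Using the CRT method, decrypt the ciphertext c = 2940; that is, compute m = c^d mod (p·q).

m₁ = c^(d_p) mod p: c ≡ 17 (mod 79), and 17^67 mod 79 = 27.
m₂ = c^(d_q) mod q: c ≡ 20 (mod 73), and 20^31 mod 73 = 60.
h = q_inv·(m₁ − m₂) mod p = 13·(27 − 60) mod 79 = 45.
m = m₂ + h·q = 60 + 45·73 = 3345.

3345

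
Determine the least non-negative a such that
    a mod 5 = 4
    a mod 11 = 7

From a ≡ 4 (mod 5) write a = 4 + 5t. Substituting into a ≡ 7 (mod 11) gives 5t ≡ 3 (mod 11), and since 5⁻¹ ≡ 9 (mod 11), t ≡ 5. Hence a ≡ 4 + 5·5 = 29 (mod 55).

29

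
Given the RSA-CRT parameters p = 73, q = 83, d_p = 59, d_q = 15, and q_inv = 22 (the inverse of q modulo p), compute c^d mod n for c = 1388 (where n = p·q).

3797

m₁ = c^(d_p) mod p: c ≡ 1 (mod 73), and 1^59 mod 73 = 1.
m₂ = c^(d_q) mod q: c ≡ 60 (mod 83), and 60^15 mod 83 = 62.
h = q_inv·(m₁ − m₂) mod p = 22·(1 − 62) mod 73 = 45.
m = m₂ + h·q = 62 + 45·83 = 3797.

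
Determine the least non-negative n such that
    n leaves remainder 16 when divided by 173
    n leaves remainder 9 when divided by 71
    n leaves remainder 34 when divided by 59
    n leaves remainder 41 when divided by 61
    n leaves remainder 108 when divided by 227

The moduli are pairwise coprime; M = 173·71·59·61·227 = 10034879359.
M/173 = 58005083; 58005083 ≡ 86 (mod 173); 86·171 ≡ 1, so inverse 171.
M/71 = 141336329; 141336329 ≡ 37 (mod 71); 37·48 ≡ 1, so inverse 48.
M/59 = 170082701; 170082701 ≡ 38 (mod 59); 38·14 ≡ 1, so inverse 14.
M/61 = 164506219; 164506219 ≡ 16 (mod 61); 16·42 ≡ 1, so inverse 42.
M/227 = 44206517; 44206517 ≡ 83 (mod 227); 83·93 ≡ 1, so inverse 93.
n ≡ 16·58005083·171 + 9·141336329·48 + 34·170082701·14 + 41·164506219·42 + 108·44206517·93 = 1028008532758.
1028008532758 mod 10034879359 = 4450838140.

4450838140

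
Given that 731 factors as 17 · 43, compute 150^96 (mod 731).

Mod 17: 150 ≡ 14; since 16 | 96, by Fermat 14^96 ≡ 1 (mod 17).
Mod 43: 150 ≡ 21; by Fermat, exponent reduces to 96 mod 42 = 12; 21^12 ≡ 4 (mod 43).
Combine by CRT: x ≡ 1 (mod 17), x ≡ 4 (mod 43) ⇒ x ≡ 477 (mod 731).

477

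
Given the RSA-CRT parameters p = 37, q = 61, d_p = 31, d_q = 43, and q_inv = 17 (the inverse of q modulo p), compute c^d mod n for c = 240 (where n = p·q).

m₁ = c^(d_p) mod p: c ≡ 18 (mod 37), and 18^31 mod 37 = 5.
m₂ = c^(d_q) mod q: c ≡ 57 (mod 61), and 57^43 mod 61 = 42.
h = q_inv·(m₁ − m₂) mod p = 17·(5 − 42) mod 37 = 0.
m = m₂ + h·q = 42 + 0·61 = 42.

42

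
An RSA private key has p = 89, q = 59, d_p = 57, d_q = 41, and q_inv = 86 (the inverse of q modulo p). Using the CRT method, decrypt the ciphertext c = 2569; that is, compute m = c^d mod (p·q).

m₁ = c^(d_p) mod p: c ≡ 77 (mod 89), and 77^57 mod 89 = 77.
m₂ = c^(d_q) mod q: c ≡ 32 (mod 59), and 32^41 mod 59 = 55.
h = q_inv·(m₁ − m₂) mod p = 86·(77 − 55) mod 89 = 23.
m = m₂ + h·q = 55 + 23·59 = 1412.

1412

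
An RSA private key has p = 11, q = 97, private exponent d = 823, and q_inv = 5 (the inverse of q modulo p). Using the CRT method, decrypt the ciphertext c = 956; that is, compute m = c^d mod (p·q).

d_p = d mod (p−1) = 823 mod 10 = 3; d_q = d mod (q−1) = 55.
m₁ = c^(d_p) mod p: c ≡ 10 (mod 11), and 10^3 mod 11 = 10.
m₂ = c^(d_q) mod q: c ≡ 83 (mod 97), and 83^55 mod 97 = 15.
h = q_inv·(m₁ − m₂) mod p = 5·(10 − 15) mod 11 = 8.
m = m₂ + h·q = 15 + 8·97 = 791.

791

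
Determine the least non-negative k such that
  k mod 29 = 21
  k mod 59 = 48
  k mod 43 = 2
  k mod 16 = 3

The moduli are pairwise coprime; N = 29·59·43·16 = 1177168.
N/29 = 40592; 40592 ≡ 21 (mod 29); 21·18 ≡ 1, so inverse 18.
N/59 = 19952; 19952 ≡ 10 (mod 59); 10·6 ≡ 1, so inverse 6.
N/43 = 27376; 27376 ≡ 28 (mod 43); 28·20 ≡ 1, so inverse 20.
N/16 = 73573; 73573 ≡ 5 (mod 16); 5·13 ≡ 1, so inverse 13.
k ≡ 21·40592·18 + 48·19952·6 + 2·27376·20 + 3·73573·13 = 25054339.
25054339 mod 1177168 = 333811.

333811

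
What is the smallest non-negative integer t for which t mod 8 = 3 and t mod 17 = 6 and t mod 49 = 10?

From t ≡ 3 (mod 8) write t = 3 + 8s. Substituting into t ≡ 6 (mod 17) gives 8s ≡ 3 (mod 17), and since 8⁻¹ ≡ 15 (mod 17), s ≡ 11. Hence t ≡ 3 + 8·11 = 91 (mod 136).
From t ≡ 91 (mod 136) write t = 91 + 136s. Substituting into t ≡ 10 (mod 49) gives 136s ≡ 17 (mod 49), and since 38⁻¹ ≡ 40 (mod 49), s ≡ 43. Hence t ≡ 91 + 136·43 = 5939 (mod 6664).

5939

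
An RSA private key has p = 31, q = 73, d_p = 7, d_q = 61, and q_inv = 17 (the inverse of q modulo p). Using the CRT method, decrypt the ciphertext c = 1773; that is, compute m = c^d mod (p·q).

m₁ = c^(d_p) mod p: c ≡ 6 (mod 31), and 6^7 mod 31 = 6.
m₂ = c^(d_q) mod q: c ≡ 21 (mod 73), and 21^61 mod 73 = 52.
h = q_inv·(m₁ − m₂) mod p = 17·(6 − 52) mod 31 = 24.
m = m₂ + h·q = 52 + 24·73 = 1804.

1804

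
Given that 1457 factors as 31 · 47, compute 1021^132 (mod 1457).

345

Mod 31: 1021 ≡ 29; by Fermat, exponent reduces to 132 mod 30 = 12; 29^12 ≡ 4 (mod 31).
Mod 47: 1021 ≡ 34; by Fermat, exponent reduces to 132 mod 46 = 40; 34^40 ≡ 16 (mod 47).
Combine by CRT: x ≡ 4 (mod 31), x ≡ 16 (mod 47) ⇒ x ≡ 345 (mod 1457).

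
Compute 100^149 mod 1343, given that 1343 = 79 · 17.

87

Mod 79: 100 ≡ 21; by Fermat, exponent reduces to 149 mod 78 = 71; 21^71 ≡ 8 (mod 79).
Mod 17: 100 ≡ 15; by Fermat, exponent reduces to 149 mod 16 = 5; 15^5 ≡ 2 (mod 17).
Combine by CRT: x ≡ 8 (mod 79), x ≡ 2 (mod 17) ⇒ x ≡ 87 (mod 1343).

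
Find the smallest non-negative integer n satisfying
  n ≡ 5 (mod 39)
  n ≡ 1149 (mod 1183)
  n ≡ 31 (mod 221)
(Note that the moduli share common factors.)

Combine the congruences pairwise.
gcd(39, 1183) = 13 and 13 | (1149 − 5), so the pair is consistent; merging gives n ≡ 3515 (mod 3549), where 3549 = lcm(39, 1183).
gcd(3549, 221) = 13 and 13 | (31 − 3515), so the pair is consistent; merging gives n ≡ 17711 (mod 60333), where 60333 = lcm(3549, 221).
The solution is unique modulo lcm(39, 1183, 221) = 60333.

17711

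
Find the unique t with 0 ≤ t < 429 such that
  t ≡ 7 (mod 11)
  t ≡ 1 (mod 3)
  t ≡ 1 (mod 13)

The moduli are pairwise coprime; N = 11·3·13 = 429.
N/11 = 39; 39 ≡ 6 (mod 11); 6·2 ≡ 1, so inverse 2.
N/3 = 143; 143 ≡ 2 (mod 3); 2·2 ≡ 1, so inverse 2.
N/13 = 33; 33 ≡ 7 (mod 13); 7·2 ≡ 1, so inverse 2.
t ≡ 7·39·2 + 1·143·2 + 1·33·2 = 898.
898 mod 429 = 40.

40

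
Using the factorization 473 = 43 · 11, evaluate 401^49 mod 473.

Mod 43: 401 ≡ 14; by Fermat, exponent reduces to 49 mod 42 = 7; 14^7 ≡ 36 (mod 43).
Mod 11: 401 ≡ 5; by Fermat, exponent reduces to 49 mod 10 = 9; 5^9 ≡ 9 (mod 11).
Combine by CRT: x ≡ 36 (mod 43), x ≡ 9 (mod 11) ⇒ x ≡ 251 (mod 473).

251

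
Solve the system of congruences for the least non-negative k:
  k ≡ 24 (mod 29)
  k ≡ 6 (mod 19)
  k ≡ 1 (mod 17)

The moduli are pairwise coprime; N = 29·19·17 = 9367.
N/29 = 323; 323 ≡ 4 (mod 29); 4·22 ≡ 1, so inverse 22.
N/19 = 493; 493 ≡ 18 (mod 19); 18·18 ≡ 1, so inverse 18.
N/17 = 551; 551 ≡ 7 (mod 17); 7·5 ≡ 1, so inverse 5.
k ≡ 24·323·22 + 6·493·18 + 1·551·5 = 226543.
226543 mod 9367 = 1735.

1735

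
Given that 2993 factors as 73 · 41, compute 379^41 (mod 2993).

Mod 73: 379 ≡ 14; 14^41 ≡ 40 (mod 73).
Mod 41: 379 ≡ 10; by Fermat, exponent reduces to 41 mod 40 = 1; 10^1 ≡ 10 (mod 41).
Combine by CRT: x ≡ 40 (mod 73), x ≡ 10 (mod 41) ⇒ x ≡ 1281 (mod 2993).

1281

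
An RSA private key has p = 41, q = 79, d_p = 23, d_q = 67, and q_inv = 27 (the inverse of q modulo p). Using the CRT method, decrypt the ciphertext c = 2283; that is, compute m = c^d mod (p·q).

3017

m₁ = c^(d_p) mod p: c ≡ 28 (mod 41), and 28^23 mod 41 = 24.
m₂ = c^(d_q) mod q: c ≡ 71 (mod 79), and 71^67 mod 79 = 15.
h = q_inv·(m₁ − m₂) mod p = 27·(24 − 15) mod 41 = 38.
m = m₂ + h·q = 15 + 38·79 = 3017.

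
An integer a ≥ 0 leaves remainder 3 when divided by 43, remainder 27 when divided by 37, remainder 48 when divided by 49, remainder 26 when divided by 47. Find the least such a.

2811472

From a ≡ 3 (mod 43) write a = 3 + 43t. Substituting into a ≡ 27 (mod 37) gives 43t ≡ 24 (mod 37), and since 6⁻¹ ≡ 31 (mod 37), t ≡ 4. Hence a ≡ 3 + 43·4 = 175 (mod 1591).
From a ≡ 175 (mod 1591) write a = 175 + 1591t. Substituting into a ≡ 48 (mod 49) gives 1591t ≡ 20 (mod 49), and since 23⁻¹ ≡ 32 (mod 49), t ≡ 3. Hence a ≡ 175 + 1591·3 = 4948 (mod 77959).
From a ≡ 4948 (mod 77959) write a = 4948 + 77959t. Substituting into a ≡ 26 (mod 47) gives 77959t ≡ 13 (mod 47), and since 33⁻¹ ≡ 10 (mod 47), t ≡ 36. Hence a ≡ 4948 + 77959·36 = 2811472 (mod 3664073).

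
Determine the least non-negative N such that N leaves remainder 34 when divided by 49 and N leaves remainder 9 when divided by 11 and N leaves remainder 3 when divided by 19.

8952

The moduli are pairwise coprime; M = 49·11·19 = 10241.
M/49 = 209; 209 ≡ 13 (mod 49); 13·34 ≡ 1, so inverse 34.
M/11 = 931; 931 ≡ 7 (mod 11); 7·8 ≡ 1, so inverse 8.
M/19 = 539; 539 ≡ 7 (mod 19); 7·11 ≡ 1, so inverse 11.
N ≡ 34·209·34 + 9·931·8 + 3·539·11 = 326423.
326423 mod 10241 = 8952.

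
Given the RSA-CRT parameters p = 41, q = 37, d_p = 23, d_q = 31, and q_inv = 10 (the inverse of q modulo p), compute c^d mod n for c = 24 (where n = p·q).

m₁ = c^(d_p) mod p: c ≡ 24 (mod 41), and 24^23 mod 41 = 34.
m₂ = c^(d_q) mod q: c ≡ 24 (mod 37), and 24^31 mod 37 = 19.
h = q_inv·(m₁ − m₂) mod p = 10·(34 − 19) mod 41 = 27.
m = m₂ + h·q = 19 + 27·37 = 1018.

1018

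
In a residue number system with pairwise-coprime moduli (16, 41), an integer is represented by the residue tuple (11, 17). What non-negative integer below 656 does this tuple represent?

Combine the congruences pairwise.
From x ≡ 11 (mod 16) write x = 11 + 16t. Substituting into x ≡ 17 (mod 41) gives 16t ≡ 6 (mod 41), and since 16⁻¹ ≡ 18 (mod 41), t ≡ 26. Hence x ≡ 11 + 16·26 = 427 (mod 656).

427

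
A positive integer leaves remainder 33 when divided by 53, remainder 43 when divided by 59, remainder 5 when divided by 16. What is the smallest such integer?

19749

From x ≡ 33 (mod 53) write x = 33 + 53t. Substituting into x ≡ 43 (mod 59) gives 53t ≡ 10 (mod 59), and since 53⁻¹ ≡ 49 (mod 59), t ≡ 18. Hence x ≡ 33 + 53·18 = 987 (mod 3127).
From x ≡ 987 (mod 3127) write x = 987 + 3127t. Substituting into x ≡ 5 (mod 16) gives 3127t ≡ 10 (mod 16), and since 7⁻¹ ≡ 7 (mod 16), t ≡ 6. Hence x ≡ 987 + 3127·6 = 19749 (mod 50032).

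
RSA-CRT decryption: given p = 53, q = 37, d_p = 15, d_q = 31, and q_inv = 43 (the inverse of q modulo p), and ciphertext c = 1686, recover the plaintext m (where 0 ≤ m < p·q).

m₁ = c^(d_p) mod p: c ≡ 43 (mod 53), and 43^15 mod 53 = 6.
m₂ = c^(d_q) mod q: c ≡ 21 (mod 37), and 21^31 mod 37 = 28.
h = q_inv·(m₁ − m₂) mod p = 43·(6 − 28) mod 53 = 8.
m = m₂ + h·q = 28 + 8·37 = 324.

324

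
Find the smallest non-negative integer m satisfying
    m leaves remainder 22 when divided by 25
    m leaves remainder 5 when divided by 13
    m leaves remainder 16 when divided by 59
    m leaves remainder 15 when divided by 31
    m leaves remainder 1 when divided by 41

From m ≡ 22 (mod 25) write m = 22 + 25t. Substituting into m ≡ 5 (mod 13) gives 25t ≡ 9 (mod 13), and since 12⁻¹ ≡ 12 (mod 13), t ≡ 4. Hence m ≡ 22 + 25·4 = 122 (mod 325).
From m ≡ 122 (mod 325) write m = 122 + 325t. Substituting into m ≡ 16 (mod 59) gives 325t ≡ 12 (mod 59), and since 30⁻¹ ≡ 2 (mod 59), t ≡ 24. Hence m ≡ 122 + 325·24 = 7922 (mod 19175).
From m ≡ 7922 (mod 19175) write m = 7922 + 19175t. Substituting into m ≡ 15 (mod 31) gives 19175t ≡ 29 (mod 31), and since 17⁻¹ ≡ 11 (mod 31), t ≡ 9. Hence m ≡ 7922 + 19175·9 = 180497 (mod 594425).
From m ≡ 180497 (mod 594425) write m = 180497 + 594425t. Substituting into m ≡ 1 (mod 41) gives 594425t ≡ 27 (mod 41), and since 7⁻¹ ≡ 6 (mod 41), t ≡ 39. Hence m ≡ 180497 + 594425·39 = 23363072 (mod 24371425).

23363072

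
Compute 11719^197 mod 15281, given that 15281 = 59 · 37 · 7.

14330

Mod 59: 11719 ≡ 37; by Fermat, exponent reduces to 197 mod 58 = 23; 37^23 ≡ 52 (mod 59).
Mod 37: 11719 ≡ 27; by Fermat, exponent reduces to 197 mod 36 = 17; 27^17 ≡ 11 (mod 37).
Mod 7: 11719 ≡ 1; by Fermat, exponent reduces to 197 mod 6 = 5; 1^5 ≡ 1 (mod 7).
Combine by CRT: x ≡ 52 (mod 59), x ≡ 11 (mod 37), x ≡ 1 (mod 7) ⇒ x ≡ 14330 (mod 15281).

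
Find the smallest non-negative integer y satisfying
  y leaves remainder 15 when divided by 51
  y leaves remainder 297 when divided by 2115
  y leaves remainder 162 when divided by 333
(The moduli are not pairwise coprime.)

1009152

gcd(51, 2115) = 3 and 3 | (297 − 15), so the pair is consistent; merging gives y ≡ 2412 (mod 35955), where 35955 = lcm(51, 2115).
gcd(35955, 333) = 9 and 9 | (162 − 2412), so the pair is consistent; merging gives y ≡ 1009152 (mod 1330335), where 1330335 = lcm(35955, 333).
The solution is unique modulo lcm(51, 2115, 333) = 1330335.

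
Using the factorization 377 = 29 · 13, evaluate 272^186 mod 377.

Mod 29: 272 ≡ 11; by Fermat, exponent reduces to 186 mod 28 = 18; 11^18 ≡ 4 (mod 29).
Mod 13: 272 ≡ 12; by Fermat, exponent reduces to 186 mod 12 = 6; 12^6 ≡ 1 (mod 13).
Combine by CRT: x ≡ 4 (mod 29), x ≡ 1 (mod 13) ⇒ x ≡ 352 (mod 377).

352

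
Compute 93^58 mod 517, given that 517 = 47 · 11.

48

Mod 47: 93 ≡ 46; by Fermat, exponent reduces to 58 mod 46 = 12; 46^12 ≡ 1 (mod 47).
Mod 11: 93 ≡ 5; by Fermat, exponent reduces to 58 mod 10 = 8; 5^8 ≡ 4 (mod 11).
Combine by CRT: x ≡ 1 (mod 47), x ≡ 4 (mod 11) ⇒ x ≡ 48 (mod 517).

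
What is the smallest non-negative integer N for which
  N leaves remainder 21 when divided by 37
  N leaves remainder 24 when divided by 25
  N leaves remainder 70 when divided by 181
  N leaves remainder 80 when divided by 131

The moduli are pairwise coprime; M = 37·25·181·131 = 21932675.
M/37 = 592775; 592775 ≡ 35 (mod 37); 35·18 ≡ 1, so inverse 18.
M/25 = 877307; 877307 ≡ 7 (mod 25); 7·18 ≡ 1, so inverse 18.
M/181 = 121175; 121175 ≡ 86 (mod 181); 86·40 ≡ 1, so inverse 40.
M/131 = 167425; 167425 ≡ 7 (mod 131); 7·75 ≡ 1, so inverse 75.
N ≡ 21·592775·18 + 24·877307·18 + 70·121175·40 + 80·167425·75 = 1946905574.
1946905574 mod 21932675 = 16830174.

16830174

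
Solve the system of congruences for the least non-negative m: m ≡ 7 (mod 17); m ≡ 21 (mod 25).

Combine the congruences pairwise.
From m ≡ 7 (mod 17) write m = 7 + 17t. Substituting into m ≡ 21 (mod 25) gives 17t ≡ 14 (mod 25), and since 17⁻¹ ≡ 3 (mod 25), t ≡ 17. Hence m ≡ 7 + 17·17 = 296 (mod 425).

296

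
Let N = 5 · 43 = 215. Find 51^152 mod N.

Mod 5: 51 ≡ 1; since 4 | 152, by Fermat 1^152 ≡ 1 (mod 5).
Mod 43: 51 ≡ 8; by Fermat, exponent reduces to 152 mod 42 = 26; 8^26 ≡ 41 (mod 43).
Combine by CRT: x ≡ 1 (mod 5), x ≡ 41 (mod 43) ⇒ x ≡ 41 (mod 215).

41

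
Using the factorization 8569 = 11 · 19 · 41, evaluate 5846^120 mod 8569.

6315

Mod 11: 5846 ≡ 5; since 10 | 120, by Fermat 5^120 ≡ 1 (mod 11).
Mod 19: 5846 ≡ 13; by Fermat, exponent reduces to 120 mod 18 = 12; 13^12 ≡ 7 (mod 19).
Mod 41: 5846 ≡ 24; since 40 | 120, by Fermat 24^120 ≡ 1 (mod 41).
Combine by CRT: x ≡ 1 (mod 11), x ≡ 7 (mod 19), x ≡ 1 (mod 41) ⇒ x ≡ 6315 (mod 8569).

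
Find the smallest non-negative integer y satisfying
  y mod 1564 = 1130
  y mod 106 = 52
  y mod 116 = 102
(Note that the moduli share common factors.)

Combine the congruences pairwise.
gcd(1564, 106) = 2 and 2 | (52 − 1130), so the pair is consistent; merging gives y ≡ 27718 (mod 82892), where 82892 = lcm(1564, 106).
gcd(82892, 116) = 4 and 4 | (102 − 27718), so the pair is consistent; merging gives y ≡ 442178 (mod 2403868), where 2403868 = lcm(82892, 116).
The solution is unique modulo lcm(1564, 106, 116) = 2403868.

442178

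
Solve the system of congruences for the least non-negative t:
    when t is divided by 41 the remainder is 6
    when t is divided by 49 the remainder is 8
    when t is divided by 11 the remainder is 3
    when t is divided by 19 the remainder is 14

From t ≡ 6 (mod 41) write t = 6 + 41s. Substituting into t ≡ 8 (mod 49) gives 41s ≡ 2 (mod 49), and since 41⁻¹ ≡ 6 (mod 49), s ≡ 12. Hence t ≡ 6 + 41·12 = 498 (mod 2009).
From t ≡ 498 (mod 2009) write t = 498 + 2009s. Substituting into t ≡ 3 (mod 11) gives 2009s ≡ 0 (mod 11), and since 7⁻¹ ≡ 8 (mod 11), s ≡ 0. Hence t ≡ 498 + 2009·0 = 498 (mod 22099).
From t ≡ 498 (mod 22099) write t = 498 + 22099s. Substituting into t ≡ 14 (mod 19) gives 22099s ≡ 10 (mod 19), and since 2⁻¹ ≡ 10 (mod 19), s ≡ 5. Hence t ≡ 498 + 22099·5 = 110993 (mod 419881).

110993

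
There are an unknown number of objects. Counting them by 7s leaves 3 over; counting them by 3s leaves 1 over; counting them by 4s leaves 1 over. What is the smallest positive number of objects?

73

From N ≡ 3 (mod 7) write N = 3 + 7t. Substituting into N ≡ 1 (mod 3) gives 7t ≡ 1 (mod 3), and since 1⁻¹ ≡ 1 (mod 3), t ≡ 1. Hence N ≡ 3 + 7·1 = 10 (mod 21).
From N ≡ 10 (mod 21) write N = 10 + 21t. Substituting into N ≡ 1 (mod 4) gives 21t ≡ 3 (mod 4), and since 1⁻¹ ≡ 1 (mod 4), t ≡ 3. Hence N ≡ 10 + 21·3 = 73 (mod 84).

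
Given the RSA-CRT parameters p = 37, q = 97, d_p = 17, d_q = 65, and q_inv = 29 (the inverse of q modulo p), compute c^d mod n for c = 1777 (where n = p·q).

630

m₁ = c^(d_p) mod p: c ≡ 1 (mod 37), and 1^17 mod 37 = 1.
m₂ = c^(d_q) mod q: c ≡ 31 (mod 97), and 31^65 mod 97 = 48.
h = q_inv·(m₁ − m₂) mod p = 29·(1 − 48) mod 37 = 6.
m = m₂ + h·q = 48 + 6·97 = 630.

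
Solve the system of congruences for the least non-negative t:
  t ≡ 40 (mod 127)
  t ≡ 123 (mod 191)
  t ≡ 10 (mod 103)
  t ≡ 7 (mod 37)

61071800

The moduli are pairwise coprime; N = 127·191·103·37 = 92443427.
N/127 = 727901; 727901 ≡ 64 (mod 127); 64·2 ≡ 1, so inverse 2.
N/191 = 483997; 483997 ≡ 3 (mod 191); 3·64 ≡ 1, so inverse 64.
N/103 = 897509; 897509 ≡ 70 (mod 103); 70·78 ≡ 1, so inverse 78.
N/37 = 2498471; 2498471 ≡ 9 (mod 37); 9·33 ≡ 1, so inverse 33.
t ≡ 40·727901·2 + 123·483997·64 + 10·897509·78 + 7·2498471·33 = 5145460285.
5145460285 mod 92443427 = 61071800.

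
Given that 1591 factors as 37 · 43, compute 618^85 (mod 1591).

618

Mod 37: 618 ≡ 26; by Fermat, exponent reduces to 85 mod 36 = 13; 26^13 ≡ 26 (mod 37).
Mod 43: 618 ≡ 16; by Fermat, exponent reduces to 85 mod 42 = 1; 16^1 ≡ 16 (mod 43).
Combine by CRT: x ≡ 26 (mod 37), x ≡ 16 (mod 43) ⇒ x ≡ 618 (mod 1591).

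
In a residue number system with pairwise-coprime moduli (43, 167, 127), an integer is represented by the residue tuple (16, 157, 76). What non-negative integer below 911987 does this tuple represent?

648284

The moduli are pairwise coprime; N = 43·167·127 = 911987.
N/43 = 21209; 21209 ≡ 10 (mod 43); 10·13 ≡ 1, so inverse 13.
N/167 = 5461; 5461 ≡ 117 (mod 167); 117·10 ≡ 1, so inverse 10.
N/127 = 7181; 7181 ≡ 69 (mod 127); 69·81 ≡ 1, so inverse 81.
x ≡ 16·21209·13 + 157·5461·10 + 76·7181·81 = 57191478.
57191478 mod 911987 = 648284.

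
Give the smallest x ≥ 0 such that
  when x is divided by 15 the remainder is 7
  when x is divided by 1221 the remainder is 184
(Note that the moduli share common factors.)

3847

Combine the congruences pairwise.
gcd(15, 1221) = 3 and 3 | (184 − 7), so the pair is consistent; merging gives x ≡ 3847 (mod 6105), where 6105 = lcm(15, 1221).
The solution is unique modulo lcm(15, 1221) = 6105.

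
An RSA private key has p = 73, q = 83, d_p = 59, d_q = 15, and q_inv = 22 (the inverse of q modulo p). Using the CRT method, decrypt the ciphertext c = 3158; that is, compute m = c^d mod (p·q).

m₁ = c^(d_p) mod p: c ≡ 19 (mod 73), and 19^59 mod 73 = 61.
m₂ = c^(d_q) mod q: c ≡ 4 (mod 83), and 4^15 mod 83 = 40.
h = q_inv·(m₁ − m₂) mod p = 22·(61 − 40) mod 73 = 24.
m = m₂ + h·q = 40 + 24·83 = 2032.

2032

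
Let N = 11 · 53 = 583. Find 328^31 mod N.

42

Mod 11: 328 ≡ 9; by Fermat, exponent reduces to 31 mod 10 = 1; 9^1 ≡ 9 (mod 11).
Mod 53: 328 ≡ 10; 10^31 ≡ 42 (mod 53).
Combine by CRT: x ≡ 9 (mod 11), x ≡ 42 (mod 53) ⇒ x ≡ 42 (mod 583).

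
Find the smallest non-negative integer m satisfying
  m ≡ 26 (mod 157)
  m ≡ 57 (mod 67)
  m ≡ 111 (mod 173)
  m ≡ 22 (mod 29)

From m ≡ 26 (mod 157) write m = 26 + 157t. Substituting into m ≡ 57 (mod 67) gives 157t ≡ 31 (mod 67), and since 23⁻¹ ≡ 35 (mod 67), t ≡ 13. Hence m ≡ 26 + 157·13 = 2067 (mod 10519).
From m ≡ 2067 (mod 10519) write m = 2067 + 10519t. Substituting into m ≡ 111 (mod 173) gives 10519t ≡ 120 (mod 173), and since 139⁻¹ ≡ 117 (mod 173), t ≡ 27. Hence m ≡ 2067 + 10519·27 = 286080 (mod 1819787).
From m ≡ 286080 (mod 1819787) write m = 286080 + 1819787t. Substituting into m ≡ 22 (mod 29) gives 1819787t ≡ 27 (mod 29), and since 8⁻¹ ≡ 11 (mod 29), t ≡ 7. Hence m ≡ 286080 + 1819787·7 = 13024589 (mod 52773823).

13024589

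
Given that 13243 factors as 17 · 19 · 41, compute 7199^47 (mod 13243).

Mod 17: 7199 ≡ 8; by Fermat, exponent reduces to 47 mod 16 = 15; 8^15 ≡ 15 (mod 17).
Mod 19: 7199 ≡ 17; by Fermat, exponent reduces to 47 mod 18 = 11; 17^11 ≡ 4 (mod 19).
Mod 41: 7199 ≡ 24; by Fermat, exponent reduces to 47 mod 40 = 7; 24^7 ≡ 28 (mod 41).
Combine by CRT: x ≡ 15 (mod 17), x ≡ 4 (mod 19), x ≡ 28 (mod 41) ⇒ x ≡ 10606 (mod 13243).

10606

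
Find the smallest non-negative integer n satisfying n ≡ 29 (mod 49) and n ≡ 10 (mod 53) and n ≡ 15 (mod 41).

From n ≡ 29 (mod 49) write n = 29 + 49t. Substituting into n ≡ 10 (mod 53) gives 49t ≡ 34 (mod 53), and since 49⁻¹ ≡ 13 (mod 53), t ≡ 18. Hence n ≡ 29 + 49·18 = 911 (mod 2597).
From n ≡ 911 (mod 2597) write n = 911 + 2597t. Substituting into n ≡ 15 (mod 41) gives 2597t ≡ 6 (mod 41), and since 14⁻¹ ≡ 3 (mod 41), t ≡ 18. Hence n ≡ 911 + 2597·18 = 47657 (mod 106477).

47657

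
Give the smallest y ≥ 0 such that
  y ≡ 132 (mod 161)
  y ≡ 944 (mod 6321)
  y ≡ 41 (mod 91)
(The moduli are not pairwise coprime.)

Combine the congruences pairwise.
gcd(161, 6321) = 7 and 7 | (944 − 132), so the pair is consistent; merging gives y ≡ 121043 (mod 145383), where 145383 = lcm(161, 6321).
gcd(145383, 91) = 7 and 7 | (41 − 121043), so the pair is consistent; merging gives y ≡ 1138724 (mod 1889979), where 1889979 = lcm(145383, 91).
The solution is unique modulo lcm(161, 6321, 91) = 1889979.

1138724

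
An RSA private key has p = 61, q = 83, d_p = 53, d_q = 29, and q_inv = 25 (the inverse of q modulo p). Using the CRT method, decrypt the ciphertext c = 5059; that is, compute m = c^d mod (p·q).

4414

m₁ = c^(d_p) mod p: c ≡ 57 (mod 61), and 57^53 mod 61 = 22.
m₂ = c^(d_q) mod q: c ≡ 79 (mod 83), and 79^29 mod 83 = 15.
h = q_inv·(m₁ − m₂) mod p = 25·(22 − 15) mod 61 = 53.
m = m₂ + h·q = 15 + 53·83 = 4414.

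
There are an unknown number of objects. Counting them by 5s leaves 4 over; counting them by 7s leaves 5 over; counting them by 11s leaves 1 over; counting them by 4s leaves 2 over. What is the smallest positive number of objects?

The moduli are pairwise coprime; M = 5·7·11·4 = 1540.
M/5 = 308; 308 ≡ 3 (mod 5); 3·2 ≡ 1, so inverse 2.
M/7 = 220; 220 ≡ 3 (mod 7); 3·5 ≡ 1, so inverse 5.
M/11 = 140; 140 ≡ 8 (mod 11); 8·7 ≡ 1, so inverse 7.
M/4 = 385; 385 ≡ 1 (mod 4), inverse 1.
N ≡ 4·308·2 + 5·220·5 + 1·140·7 + 2·385·1 = 9714.
9714 mod 1540 = 474.

474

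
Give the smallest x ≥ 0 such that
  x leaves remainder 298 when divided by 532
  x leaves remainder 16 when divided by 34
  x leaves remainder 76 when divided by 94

gcd(532, 34) = 2 and 2 | (16 − 298), so the pair is consistent; merging gives x ≡ 8278 (mod 9044), where 9044 = lcm(532, 34).
gcd(9044, 94) = 2 and 2 | (76 − 8278), so the pair is consistent; merging gives x ≡ 252466 (mod 425068), where 425068 = lcm(9044, 94).
The solution is unique modulo lcm(532, 34, 94) = 425068.

252466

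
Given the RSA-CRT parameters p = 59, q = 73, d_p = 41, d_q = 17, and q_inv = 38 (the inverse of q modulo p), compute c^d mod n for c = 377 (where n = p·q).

3948

m₁ = c^(d_p) mod p: c ≡ 23 (mod 59), and 23^41 mod 59 = 54.
m₂ = c^(d_q) mod q: c ≡ 12 (mod 73), and 12^17 mod 73 = 6.
h = q_inv·(m₁ − m₂) mod p = 38·(54 − 6) mod 59 = 54.
m = m₂ + h·q = 6 + 54·73 = 3948.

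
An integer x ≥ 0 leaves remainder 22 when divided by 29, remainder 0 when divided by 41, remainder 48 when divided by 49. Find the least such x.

The moduli are pairwise coprime; N = 29·41·49 = 58261.
N/29 = 2009; 2009 ≡ 8 (mod 29); 8·11 ≡ 1, so inverse 11.
N/41 = 1421; 1421 ≡ 27 (mod 41); 27·38 ≡ 1, so inverse 38.
N/49 = 1189; 1189 ≡ 13 (mod 49); 13·34 ≡ 1, so inverse 34.
x ≡ 22·2009·11 + 0·1421·38 + 48·1189·34 = 2426626.
2426626 mod 58261 = 37925.

37925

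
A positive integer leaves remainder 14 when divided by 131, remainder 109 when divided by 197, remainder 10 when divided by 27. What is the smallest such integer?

14293

The moduli are pairwise coprime; N = 131·197·27 = 696789.
N/131 = 5319; 5319 ≡ 79 (mod 131); 79·68 ≡ 1, so inverse 68.
N/197 = 3537; 3537 ≡ 188 (mod 197); 188·175 ≡ 1, so inverse 175.
N/27 = 25807; 25807 ≡ 22 (mod 27); 22·16 ≡ 1, so inverse 16.
x ≡ 14·5319·68 + 109·3537·175 + 10·25807·16 = 76661083.
76661083 mod 696789 = 14293.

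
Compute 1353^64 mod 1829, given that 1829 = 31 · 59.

1559

Mod 31: 1353 ≡ 20; by Fermat, exponent reduces to 64 mod 30 = 4; 20^4 ≡ 9 (mod 31).
Mod 59: 1353 ≡ 55; by Fermat, exponent reduces to 64 mod 58 = 6; 55^6 ≡ 25 (mod 59).
Combine by CRT: x ≡ 9 (mod 31), x ≡ 25 (mod 59) ⇒ x ≡ 1559 (mod 1829).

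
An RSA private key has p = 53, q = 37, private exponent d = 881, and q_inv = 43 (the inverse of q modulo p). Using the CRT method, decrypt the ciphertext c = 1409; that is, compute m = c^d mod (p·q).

d_p = d mod (p−1) = 881 mod 52 = 49; d_q = d mod (q−1) = 17.
m₁ = c^(d_p) mod p: c ≡ 31 (mod 53), and 31^49 mod 53 = 32.
m₂ = c^(d_q) mod q: c ≡ 3 (mod 37), and 3^17 mod 37 = 25.
h = q_inv·(m₁ − m₂) mod p = 43·(32 − 25) mod 53 = 36.
m = m₂ + h·q = 25 + 36·37 = 1357.

1357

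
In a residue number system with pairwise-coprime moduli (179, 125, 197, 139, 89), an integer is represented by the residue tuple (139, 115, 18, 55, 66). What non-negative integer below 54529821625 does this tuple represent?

The moduli are pairwise coprime; N = 179·125·197·139·89 = 54529821625.
N/179 = 304635875; 304635875 ≡ 71 (mod 179); 71·58 ≡ 1, so inverse 58.
N/125 = 436238573; 436238573 ≡ 73 (mod 125); 73·12 ≡ 1, so inverse 12.
N/197 = 276801125; 276801125 ≡ 168 (mod 197); 168·163 ≡ 1, so inverse 163.
N/139 = 392300875; 392300875 ≡ 63 (mod 139); 63·64 ≡ 1, so inverse 64.
N/89 = 612694625; 612694625 ≡ 24 (mod 89); 24·26 ≡ 1, so inverse 26.
x ≡ 139·304635875·58 + 115·436238573·12 + 18·276801125·163 + 55·392300875·64 + 66·612694625·26 = 6302401212240.
6302401212240 mod 54529821625 = 31471725365.

31471725365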